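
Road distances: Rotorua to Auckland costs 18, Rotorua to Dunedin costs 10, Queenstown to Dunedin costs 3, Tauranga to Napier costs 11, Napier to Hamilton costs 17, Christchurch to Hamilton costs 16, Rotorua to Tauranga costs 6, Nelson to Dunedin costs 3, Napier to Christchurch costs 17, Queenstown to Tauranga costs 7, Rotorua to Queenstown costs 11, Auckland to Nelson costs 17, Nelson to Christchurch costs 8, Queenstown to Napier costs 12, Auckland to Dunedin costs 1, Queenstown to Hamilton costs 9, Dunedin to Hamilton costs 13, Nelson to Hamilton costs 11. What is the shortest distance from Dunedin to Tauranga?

10

A few of the Dunedin→Tauranga routes:
Dunedin - Queenstown - Tauranga: 3 + 7 = 10
Dunedin - Queenstown - Rotorua - Tauranga: 3 + 11 + 6 = 20
Dunedin - Auckland - Rotorua - Tauranga: 1 + 18 + 6 = 25
Dunedin - Rotorua - Tauranga: 10 + 6 = 16
The minimum is 10.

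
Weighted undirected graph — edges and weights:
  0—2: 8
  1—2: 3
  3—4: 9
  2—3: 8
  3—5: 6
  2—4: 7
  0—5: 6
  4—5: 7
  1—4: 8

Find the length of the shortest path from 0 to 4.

A few of the 0→4 routes:
0→5→4: 6 + 7 = 13
0→5→3→4: 6 + 6 + 9 = 21
0→2→1→4: 8 + 3 + 8 = 19
0→2→4: 8 + 7 = 15
The minimum is 13.

13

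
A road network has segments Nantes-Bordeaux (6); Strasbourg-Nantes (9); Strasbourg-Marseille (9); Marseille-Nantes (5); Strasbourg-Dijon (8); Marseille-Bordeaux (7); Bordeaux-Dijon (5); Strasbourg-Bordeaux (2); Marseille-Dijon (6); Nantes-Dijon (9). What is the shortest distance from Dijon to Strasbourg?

A few of the Dijon→Strasbourg routes:
Dijon→Marseille→Strasbourg: 6 + 9 = 15
Dijon→Marseille→Bordeaux→Strasbourg: 6 + 7 + 2 = 15
Dijon→Nantes→Bordeaux→Strasbourg: 9 + 6 + 2 = 17
Dijon→Bordeaux→Strasbourg: 5 + 2 = 7
Dijon→Strasbourg: 8
Best route has total 7 mi.

7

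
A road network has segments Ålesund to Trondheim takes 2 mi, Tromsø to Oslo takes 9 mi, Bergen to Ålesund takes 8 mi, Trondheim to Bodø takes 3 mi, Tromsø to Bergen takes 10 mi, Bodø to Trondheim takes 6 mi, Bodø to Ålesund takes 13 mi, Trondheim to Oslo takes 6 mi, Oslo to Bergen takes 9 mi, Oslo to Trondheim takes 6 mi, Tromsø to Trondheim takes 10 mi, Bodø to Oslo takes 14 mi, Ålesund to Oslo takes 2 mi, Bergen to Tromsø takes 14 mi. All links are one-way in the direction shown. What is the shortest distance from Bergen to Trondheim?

Routes from Bergen to Trondheim:
Bergen - Tromsø - Trondheim: 14 + 10 = 24
Bergen - Ålesund - Trondheim: 8 + 2 = 10
Bergen - Ålesund - Oslo - Trondheim: 8 + 2 + 6 = 16
Bergen - Tromsø - Oslo - Trondheim: 14 + 9 + 6 = 29
The minimum is 10 mi.

10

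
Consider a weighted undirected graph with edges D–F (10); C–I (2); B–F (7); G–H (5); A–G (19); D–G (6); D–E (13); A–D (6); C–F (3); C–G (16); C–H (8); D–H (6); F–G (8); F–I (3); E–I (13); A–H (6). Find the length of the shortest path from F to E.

A few of the F→E routes:
F -> I -> E: 3 + 13 = 16
F -> C -> I -> E: 3 + 2 + 13 = 18
F -> I -> C -> H -> D -> E: 3 + 2 + 8 + 6 + 13 = 32
F -> C -> H -> D -> E: 3 + 8 + 6 + 13 = 30
F -> D -> E: 10 + 13 = 23
F -> G -> D -> E: 8 + 6 + 13 = 27
The minimum is 16.

16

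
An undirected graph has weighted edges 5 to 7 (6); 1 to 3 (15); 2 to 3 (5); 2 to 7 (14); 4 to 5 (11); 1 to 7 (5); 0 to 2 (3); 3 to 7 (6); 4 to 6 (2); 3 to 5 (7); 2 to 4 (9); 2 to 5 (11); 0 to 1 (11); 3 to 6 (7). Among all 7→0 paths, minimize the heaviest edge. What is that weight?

Checking several routes:
7 - 5 - 3 - 2 - 0: max(6, 7, 5, 3) = 7
7 - 3 - 6 - 4 - 2 - 0: max(6, 7, 2, 9, 3) = 9
7 - 3 - 2 - 0: max(6, 5, 3) = 6
7 - 5 - 4 - 2 - 0: max(6, 11, 9, 3) = 11
7 - 5 - 3 - 6 - 4 - 2 - 0: max(6, 7, 7, 2, 9, 3) = 9
Smallest bottleneck: 6.

6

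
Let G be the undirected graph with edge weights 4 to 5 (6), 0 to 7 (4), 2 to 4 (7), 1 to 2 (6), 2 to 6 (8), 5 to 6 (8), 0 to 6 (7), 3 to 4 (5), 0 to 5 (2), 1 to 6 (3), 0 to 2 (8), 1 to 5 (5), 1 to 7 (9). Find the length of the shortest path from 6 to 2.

Some routes from 6 to 2:
6 - 1 - 5 - 0 - 2: 3 + 5 + 2 + 8 = 18
6 - 2: 8
6 - 5 - 1 - 2: 8 + 5 + 6 = 19
6 - 5 - 0 - 2: 8 + 2 + 8 = 18
6 - 1 - 2: 3 + 6 = 9
6 - 0 - 2: 7 + 8 = 15
Shortest: 8.

8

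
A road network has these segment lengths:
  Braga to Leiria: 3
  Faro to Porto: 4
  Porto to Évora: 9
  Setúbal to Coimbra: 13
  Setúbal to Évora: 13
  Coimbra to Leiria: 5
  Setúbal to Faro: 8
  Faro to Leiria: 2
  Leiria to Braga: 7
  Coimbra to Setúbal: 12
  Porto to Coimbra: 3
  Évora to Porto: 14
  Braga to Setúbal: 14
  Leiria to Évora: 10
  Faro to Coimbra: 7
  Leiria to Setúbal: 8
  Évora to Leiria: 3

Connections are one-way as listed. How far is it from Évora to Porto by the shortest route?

Routes from Évora to Porto:
Évora→Leiria→Braga→Setúbal→Faro→Porto: 3 + 7 + 14 + 8 + 4 = 36
Évora→Leiria→Setúbal→Faro→Porto: 3 + 8 + 8 + 4 = 23
Évora→Porto: 14
Best route has total 14.

14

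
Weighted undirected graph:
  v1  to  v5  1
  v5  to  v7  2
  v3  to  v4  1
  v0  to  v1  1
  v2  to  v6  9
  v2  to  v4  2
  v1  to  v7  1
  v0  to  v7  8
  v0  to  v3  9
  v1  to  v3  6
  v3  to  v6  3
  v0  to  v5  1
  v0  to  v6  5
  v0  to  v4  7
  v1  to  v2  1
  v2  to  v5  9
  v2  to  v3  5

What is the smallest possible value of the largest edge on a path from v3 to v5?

2

Checking several routes:
v3 - v4 - v2 - v1 - v5: max(1, 2, 1, 1) = 2
v3 - v4 - v2 - v1 - v0 - v5: max(1, 2, 1, 1, 1) = 2
v3 - v4 - v2 - v1 - v7 - v5: max(1, 2, 1, 1, 2) = 2
The minimum achievable maximum is 2.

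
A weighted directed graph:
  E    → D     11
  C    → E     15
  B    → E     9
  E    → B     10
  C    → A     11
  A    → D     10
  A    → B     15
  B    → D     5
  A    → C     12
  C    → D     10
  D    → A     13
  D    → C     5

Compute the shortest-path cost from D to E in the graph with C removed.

37

Paths from D to E avoiding C:
D → A → B → E: 13 + 15 + 9 = 37
Shortest: 37.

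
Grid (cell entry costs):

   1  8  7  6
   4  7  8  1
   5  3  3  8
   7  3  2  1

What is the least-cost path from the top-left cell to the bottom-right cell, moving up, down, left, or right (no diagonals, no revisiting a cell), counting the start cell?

19

Cheapest: (0,0) -> (1,0) -> (2,0) -> (2,1) -> (2,2) -> (3,2) -> (3,3)
  1 + 4 + 5 + 3 + 3 + 2 + 1 = 19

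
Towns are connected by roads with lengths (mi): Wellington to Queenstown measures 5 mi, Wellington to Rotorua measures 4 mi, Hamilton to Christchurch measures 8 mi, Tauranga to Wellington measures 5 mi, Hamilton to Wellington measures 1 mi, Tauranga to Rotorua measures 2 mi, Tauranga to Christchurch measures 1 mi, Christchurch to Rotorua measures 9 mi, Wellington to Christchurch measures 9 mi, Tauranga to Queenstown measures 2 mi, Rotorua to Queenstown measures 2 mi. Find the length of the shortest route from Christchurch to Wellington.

6

Checking several routes:
Christchurch→Tauranga→Queenstown→Wellington: 1 + 2 + 5 = 8
Christchurch→Wellington: 9
Christchurch→Tauranga→Queenstown→Rotorua→Wellington: 1 + 2 + 2 + 4 = 9
Christchurch→Tauranga→Rotorua→Wellington: 1 + 2 + 4 = 7
Christchurch→Tauranga→Wellington: 1 + 5 = 6
Best route has total 6 mi.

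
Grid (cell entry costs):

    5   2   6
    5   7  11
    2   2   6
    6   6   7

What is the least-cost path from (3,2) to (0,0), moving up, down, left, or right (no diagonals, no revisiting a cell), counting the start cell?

Best path: (3,2) → (2,2) → (2,1) → (2,0) → (1,0) → (0,0)
Cost: 7 + 6 + 2 + 2 + 5 + 5 = 27

27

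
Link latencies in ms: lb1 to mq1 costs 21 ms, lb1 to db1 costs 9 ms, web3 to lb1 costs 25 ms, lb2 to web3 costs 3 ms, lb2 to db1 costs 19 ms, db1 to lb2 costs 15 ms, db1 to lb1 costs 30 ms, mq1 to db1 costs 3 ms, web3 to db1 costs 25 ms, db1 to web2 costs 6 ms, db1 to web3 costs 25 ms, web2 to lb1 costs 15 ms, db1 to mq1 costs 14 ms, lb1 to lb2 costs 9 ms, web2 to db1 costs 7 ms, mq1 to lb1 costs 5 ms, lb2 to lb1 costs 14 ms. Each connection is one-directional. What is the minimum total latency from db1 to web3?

18

Paths from db1 to web3:
db1 -> web2 -> lb1 -> lb2 -> web3: 6 + 15 + 9 + 3 = 33
db1 -> lb2 -> web3: 15 + 3 = 18
db1 -> web3: 25
db1 -> mq1 -> lb1 -> lb2 -> web3: 14 + 5 + 9 + 3 = 31
db1 -> lb1 -> lb2 -> web3: 30 + 9 + 3 = 42
The minimum is 18 ms.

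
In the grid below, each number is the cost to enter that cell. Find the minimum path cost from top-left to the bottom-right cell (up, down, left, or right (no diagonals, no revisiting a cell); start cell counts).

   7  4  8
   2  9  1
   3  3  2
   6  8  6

Cheapest: (0,0)→(1,0)→(2,0)→(2,1)→(2,2)→(3,2)
  7 + 2 + 3 + 3 + 2 + 6 = 23

23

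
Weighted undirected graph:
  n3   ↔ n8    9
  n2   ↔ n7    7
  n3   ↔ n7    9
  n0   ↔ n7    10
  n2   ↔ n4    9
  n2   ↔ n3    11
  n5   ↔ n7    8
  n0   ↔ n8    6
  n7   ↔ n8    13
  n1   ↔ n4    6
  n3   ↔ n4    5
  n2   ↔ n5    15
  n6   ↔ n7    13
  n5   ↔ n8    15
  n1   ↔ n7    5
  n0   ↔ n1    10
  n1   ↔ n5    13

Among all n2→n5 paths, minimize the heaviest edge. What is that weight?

A few of the n2→n5 routes:
n2→n4→n1→n7→n5: max(9, 6, 5, 8) = 9
n2→n4→n3→n7→n5: max(9, 5, 9, 8) = 9
n2→n7→n5: max(7, 8) = 8
Best route has worst link 8.

8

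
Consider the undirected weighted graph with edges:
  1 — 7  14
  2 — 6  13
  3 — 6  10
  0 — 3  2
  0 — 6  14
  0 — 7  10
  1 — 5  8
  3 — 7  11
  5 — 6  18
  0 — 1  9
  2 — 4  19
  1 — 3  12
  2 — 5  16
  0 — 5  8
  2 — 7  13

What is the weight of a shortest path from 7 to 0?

Comparing a few candidate routes:
7 -> 0: 10
7 -> 3 -> 0: 11 + 2 = 13
7 -> 1 -> 0: 14 + 9 = 23
The minimum is 10.

10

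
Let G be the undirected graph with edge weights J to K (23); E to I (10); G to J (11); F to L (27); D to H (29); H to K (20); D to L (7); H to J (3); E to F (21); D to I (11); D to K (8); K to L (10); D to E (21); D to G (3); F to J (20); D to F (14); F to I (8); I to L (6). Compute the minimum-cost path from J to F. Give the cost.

Comparing a few candidate routes:
J -> G -> D -> I -> F: 11 + 3 + 11 + 8 = 33
J -> G -> D -> L -> I -> F: 11 + 3 + 7 + 6 + 8 = 35
J -> F: 20
J -> H -> K -> D -> F: 3 + 20 + 8 + 14 = 45
J -> G -> D -> F: 11 + 3 + 14 = 28
Shortest: 20.

20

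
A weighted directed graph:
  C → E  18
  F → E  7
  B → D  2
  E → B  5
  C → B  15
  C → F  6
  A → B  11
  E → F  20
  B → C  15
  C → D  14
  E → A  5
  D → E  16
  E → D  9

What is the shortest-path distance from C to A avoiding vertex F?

23

Candidate routes:
C→E→A: 18 + 5 = 23
C→B→D→E→A: 15 + 2 + 16 + 5 = 38
C→D→E→A: 14 + 16 + 5 = 35
Best route has total 23.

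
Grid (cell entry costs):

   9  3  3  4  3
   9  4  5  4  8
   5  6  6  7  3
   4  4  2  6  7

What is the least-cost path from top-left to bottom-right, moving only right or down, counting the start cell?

Cheapest: (0,0) → (0,1) → (0,2) → (0,3) → (0,4) → (1,4) → (2,4) → (3,4)
  9 + 3 + 3 + 4 + 3 + 8 + 3 + 7 = 40

40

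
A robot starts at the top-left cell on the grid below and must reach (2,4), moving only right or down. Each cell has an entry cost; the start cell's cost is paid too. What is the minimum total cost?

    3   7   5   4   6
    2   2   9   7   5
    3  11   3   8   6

Path (0,0) -> (1,0) -> (1,1) -> (1,2) -> (2,2) -> (2,3) -> (2,4): 3 + 2 + 2 + 9 + 3 + 8 + 6 = 33.
For comparison, the top-then-right route costs 36.

33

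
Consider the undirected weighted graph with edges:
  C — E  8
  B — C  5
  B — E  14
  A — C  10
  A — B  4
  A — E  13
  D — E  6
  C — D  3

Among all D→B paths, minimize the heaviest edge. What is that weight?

A few of the D→B routes:
D - E - C - B: max(6, 8, 5) = 8
D - E - C - A - B: max(6, 8, 10, 4) = 10
D - C - B: max(3, 5) = 5
D - C - A - B: max(3, 10, 4) = 10
The minimum achievable maximum is 5.

5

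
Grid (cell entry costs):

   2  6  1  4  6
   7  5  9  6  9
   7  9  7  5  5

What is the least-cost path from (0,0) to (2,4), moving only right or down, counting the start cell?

29

One optimal route is [0,0]→[0,1]→[0,2]→[0,3]→[1,3]→[2,3]→[2,4].
Its cost is 2 + 6 + 1 + 4 + 6 + 5 + 5 = 29.
(Top row then right column would cost 33.)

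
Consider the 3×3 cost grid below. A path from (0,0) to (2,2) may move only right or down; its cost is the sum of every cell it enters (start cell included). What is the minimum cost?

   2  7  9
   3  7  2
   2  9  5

19

Best path: (0,0) → (1,0) → (1,1) → (1,2) → (2,2)
Cost: 2 + 3 + 7 + 2 + 5 = 19
For comparison, the top-then-right route costs 25.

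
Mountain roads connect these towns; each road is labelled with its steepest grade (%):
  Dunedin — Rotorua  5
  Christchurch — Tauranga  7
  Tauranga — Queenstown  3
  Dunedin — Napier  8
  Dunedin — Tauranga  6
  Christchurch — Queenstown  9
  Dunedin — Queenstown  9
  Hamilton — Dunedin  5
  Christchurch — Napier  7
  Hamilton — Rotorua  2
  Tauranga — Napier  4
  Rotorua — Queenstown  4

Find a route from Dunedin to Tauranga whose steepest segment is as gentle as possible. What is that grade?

Comparing a few candidate routes:
Dunedin -> Napier -> Tauranga: max(8, 4) = 8
Dunedin -> Rotorua -> Queenstown -> Tauranga: max(5, 4, 3) = 5
Dunedin -> Hamilton -> Rotorua -> Queenstown -> Tauranga: max(5, 2, 4, 3) = 5
Dunedin -> Tauranga: max(6) = 6
Smallest bottleneck: 5%.

5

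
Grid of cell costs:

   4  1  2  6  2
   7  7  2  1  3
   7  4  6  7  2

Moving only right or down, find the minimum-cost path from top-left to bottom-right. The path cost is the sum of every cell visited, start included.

15

Take r0c0 -> r0c1 -> r0c2 -> r1c2 -> r1c3 -> r1c4 -> r2c4 for a total of 4 + 1 + 2 + 2 + 1 + 3 + 2 = 15.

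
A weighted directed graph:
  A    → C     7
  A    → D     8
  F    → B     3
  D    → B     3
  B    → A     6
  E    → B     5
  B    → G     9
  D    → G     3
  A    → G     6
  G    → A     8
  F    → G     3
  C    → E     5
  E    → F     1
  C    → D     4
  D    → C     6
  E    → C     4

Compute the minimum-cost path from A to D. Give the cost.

8

Paths from A to D:
A-C-D: 7 + 4 = 11
A-D: 8
Best route has total 8.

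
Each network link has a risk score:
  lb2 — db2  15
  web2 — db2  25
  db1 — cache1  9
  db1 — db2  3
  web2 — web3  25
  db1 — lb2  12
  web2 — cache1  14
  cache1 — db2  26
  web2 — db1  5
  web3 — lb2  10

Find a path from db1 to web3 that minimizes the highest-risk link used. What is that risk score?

Checking several routes:
db1 → lb2 → db2 → web2 → web3: max(12, 15, 25, 25) = 25
db1 → cache1 → web2 → db2 → lb2 → web3: max(9, 14, 25, 15, 10) = 25
db1 → cache1 → web2 → web3: max(9, 14, 25) = 25
db1 → lb2 → web3: max(12, 10) = 12
db1 → db2 → lb2 → web3: max(3, 15, 10) = 15
Smallest bottleneck: 12.

12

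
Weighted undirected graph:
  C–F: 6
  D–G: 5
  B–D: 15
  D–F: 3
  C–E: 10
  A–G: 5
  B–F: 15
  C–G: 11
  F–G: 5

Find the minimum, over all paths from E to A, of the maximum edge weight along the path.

10

Paths from E to A:
E -> C -> F -> G -> A: max(10, 6, 5, 5) = 10
E -> C -> F -> D -> G -> A: max(10, 6, 3, 5, 5) = 10
E -> C -> G -> A: max(10, 11, 5) = 11
E -> C -> F -> B -> D -> G -> A: max(10, 6, 15, 15, 5, 5) = 15
Smallest bottleneck: 10.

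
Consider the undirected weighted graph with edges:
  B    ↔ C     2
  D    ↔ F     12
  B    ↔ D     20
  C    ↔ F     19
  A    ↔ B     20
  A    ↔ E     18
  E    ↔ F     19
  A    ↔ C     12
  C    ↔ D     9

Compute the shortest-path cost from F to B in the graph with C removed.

Paths from F to B avoiding C:
F - E - A - B: 19 + 18 + 20 = 57
F - D - B: 12 + 20 = 32
Best route has total 32.

32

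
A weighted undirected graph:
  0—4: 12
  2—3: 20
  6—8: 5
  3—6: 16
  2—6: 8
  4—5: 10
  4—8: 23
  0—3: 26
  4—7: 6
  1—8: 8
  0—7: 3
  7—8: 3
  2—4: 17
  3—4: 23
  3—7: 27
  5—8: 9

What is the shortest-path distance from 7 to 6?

Checking several routes:
7 → 4 → 2 → 6: 6 + 17 + 8 = 31
7 → 4 → 8 → 6: 6 + 23 + 5 = 34
7 → 4 → 5 → 8 → 6: 6 + 10 + 9 + 5 = 30
7 → 8 → 6: 3 + 5 = 8
Best route has total 8.

8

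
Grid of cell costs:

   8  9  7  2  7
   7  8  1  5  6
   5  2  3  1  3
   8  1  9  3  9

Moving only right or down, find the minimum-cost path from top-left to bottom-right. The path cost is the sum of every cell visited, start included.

38

Cheapest: (0,0)→(1,0)→(2,0)→(2,1)→(2,2)→(2,3)→(2,4)→(3,4)
  8 + 7 + 5 + 2 + 3 + 1 + 3 + 9 = 38
For comparison, the top-then-right route costs 51.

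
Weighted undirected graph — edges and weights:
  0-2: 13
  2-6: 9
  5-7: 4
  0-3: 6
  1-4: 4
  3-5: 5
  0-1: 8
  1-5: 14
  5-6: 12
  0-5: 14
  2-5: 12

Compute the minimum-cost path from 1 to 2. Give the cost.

21

Comparing a few candidate routes:
1-0-5-2: 8 + 14 + 12 = 34
1-0-3-5-2: 8 + 6 + 5 + 12 = 31
1-5-2: 14 + 12 = 26
1-0-2: 8 + 13 = 21
Shortest: 21.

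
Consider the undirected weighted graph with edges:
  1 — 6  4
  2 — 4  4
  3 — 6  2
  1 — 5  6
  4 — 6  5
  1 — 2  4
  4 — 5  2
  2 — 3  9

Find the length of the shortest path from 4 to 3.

7

Checking several routes:
4 -> 6 -> 3: 5 + 2 = 7
4 -> 5 -> 1 -> 6 -> 3: 2 + 6 + 4 + 2 = 14
4 -> 5 -> 1 -> 2 -> 3: 2 + 6 + 4 + 9 = 21
4 -> 2 -> 3: 4 + 9 = 13
4 -> 2 -> 1 -> 6 -> 3: 4 + 4 + 4 + 2 = 14
Shortest: 7.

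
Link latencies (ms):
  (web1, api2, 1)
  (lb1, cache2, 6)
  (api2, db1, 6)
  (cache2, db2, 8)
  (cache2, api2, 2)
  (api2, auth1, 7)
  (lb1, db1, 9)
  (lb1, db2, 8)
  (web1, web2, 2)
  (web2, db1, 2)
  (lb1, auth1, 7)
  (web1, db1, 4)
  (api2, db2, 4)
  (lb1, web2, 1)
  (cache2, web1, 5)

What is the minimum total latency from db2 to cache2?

6

A few of the db2→cache2 routes:
db2 - cache2: 8
db2 - api2 - cache2: 4 + 2 = 6
db2 - lb1 - cache2: 8 + 6 = 14
db2 - api2 - web1 - web2 - lb1 - cache2: 4 + 1 + 2 + 1 + 6 = 14
db2 - lb1 - web2 - web1 - api2 - cache2: 8 + 1 + 2 + 1 + 2 = 14
db2 - api2 - web1 - cache2: 4 + 1 + 5 = 10
Best route has total 6 ms.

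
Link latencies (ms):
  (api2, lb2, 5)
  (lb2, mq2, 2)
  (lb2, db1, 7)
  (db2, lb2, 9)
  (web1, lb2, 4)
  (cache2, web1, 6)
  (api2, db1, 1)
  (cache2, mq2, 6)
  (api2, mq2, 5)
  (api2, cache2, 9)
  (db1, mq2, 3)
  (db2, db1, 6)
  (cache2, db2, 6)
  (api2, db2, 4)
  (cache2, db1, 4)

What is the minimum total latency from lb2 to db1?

5

A few of the lb2→db1 routes:
lb2 → mq2 → db1: 2 + 3 = 5
lb2 → db1: 7
lb2 → mq2 → cache2 → db1: 2 + 6 + 4 = 12
lb2 → mq2 → api2 → db1: 2 + 5 + 1 = 8
lb2 → api2 → db1: 5 + 1 = 6
Best route has total 5 ms.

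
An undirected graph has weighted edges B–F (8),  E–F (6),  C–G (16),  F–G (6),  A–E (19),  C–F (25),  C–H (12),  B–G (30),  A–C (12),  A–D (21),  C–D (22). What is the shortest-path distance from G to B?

Paths from G to B:
G-F-B: 6 + 8 = 14
G-C-F-B: 16 + 25 + 8 = 49
G-B: 30
G-C-D-A-E-F-B: 16 + 22 + 21 + 19 + 6 + 8 = 92
G-C-A-E-F-B: 16 + 12 + 19 + 6 + 8 = 61
Shortest: 14.

14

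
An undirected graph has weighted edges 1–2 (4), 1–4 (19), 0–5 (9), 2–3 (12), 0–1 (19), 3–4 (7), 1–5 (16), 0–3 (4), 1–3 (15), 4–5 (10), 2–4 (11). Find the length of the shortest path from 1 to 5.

Comparing a few candidate routes:
1 - 3 - 0 - 5: 15 + 4 + 9 = 28
1 - 2 - 3 - 0 - 5: 4 + 12 + 4 + 9 = 29
1 - 5: 16
1 - 0 - 5: 19 + 9 = 28
1 - 2 - 4 - 5: 4 + 11 + 10 = 25
The minimum is 16.

16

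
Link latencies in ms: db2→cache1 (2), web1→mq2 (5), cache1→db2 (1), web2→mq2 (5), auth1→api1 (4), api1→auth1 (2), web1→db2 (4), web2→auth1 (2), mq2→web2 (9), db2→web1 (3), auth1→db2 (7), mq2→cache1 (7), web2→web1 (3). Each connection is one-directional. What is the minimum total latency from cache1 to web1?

4

Routes from cache1 to web1:
cache1 → db2 → web1: 1 + 3 = 4
Best route has total 4 ms.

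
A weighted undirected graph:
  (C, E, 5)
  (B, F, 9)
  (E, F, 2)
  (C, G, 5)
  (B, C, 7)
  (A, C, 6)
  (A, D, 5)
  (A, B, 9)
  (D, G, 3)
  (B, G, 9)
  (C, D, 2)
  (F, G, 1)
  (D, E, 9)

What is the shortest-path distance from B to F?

Comparing a few candidate routes:
B - A - D - G - F: 9 + 5 + 3 + 1 = 18
B - C - D - G - F: 7 + 2 + 3 + 1 = 13
B - C - G - F: 7 + 5 + 1 = 13
B - F: 9
B - G - F: 9 + 1 = 10
B - C - E - F: 7 + 5 + 2 = 14
Shortest: 9.

9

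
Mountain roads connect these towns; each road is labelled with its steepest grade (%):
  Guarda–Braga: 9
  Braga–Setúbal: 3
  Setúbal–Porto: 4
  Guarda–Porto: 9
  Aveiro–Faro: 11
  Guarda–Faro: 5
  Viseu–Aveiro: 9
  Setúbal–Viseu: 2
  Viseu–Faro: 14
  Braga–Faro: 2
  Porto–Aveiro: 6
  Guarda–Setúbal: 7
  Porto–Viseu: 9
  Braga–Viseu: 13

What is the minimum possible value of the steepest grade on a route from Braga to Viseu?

3

Checking several routes:
Braga - Setúbal - Viseu: max(3, 2) = 3
Braga - Setúbal - Porto - Aveiro - Viseu: max(3, 4, 6, 9) = 9
Braga - Setúbal - Guarda - Porto - Viseu: max(3, 7, 9, 9) = 9
Braga - Faro - Guarda - Setúbal - Viseu: max(2, 5, 7, 2) = 7
Braga - Setúbal - Porto - Viseu: max(3, 4, 9) = 9
The minimum achievable maximum is 3%.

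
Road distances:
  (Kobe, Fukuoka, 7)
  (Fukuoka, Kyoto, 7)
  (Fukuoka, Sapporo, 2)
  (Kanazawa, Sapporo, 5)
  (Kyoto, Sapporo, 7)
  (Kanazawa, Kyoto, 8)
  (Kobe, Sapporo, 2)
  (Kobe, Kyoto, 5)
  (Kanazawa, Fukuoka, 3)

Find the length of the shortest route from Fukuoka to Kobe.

4

Checking several routes:
Fukuoka → Kanazawa → Sapporo → Kobe: 3 + 5 + 2 = 10
Fukuoka → Kobe: 7
Fukuoka → Sapporo → Kobe: 2 + 2 = 4
Shortest: 4.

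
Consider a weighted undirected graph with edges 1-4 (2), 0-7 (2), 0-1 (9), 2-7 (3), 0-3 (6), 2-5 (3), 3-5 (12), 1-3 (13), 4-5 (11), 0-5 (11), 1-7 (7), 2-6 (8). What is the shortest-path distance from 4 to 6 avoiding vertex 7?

22

Candidate routes:
4 → 1 → 3 → 5 → 2 → 6: 2 + 13 + 12 + 3 + 8 = 38
4 → 1 → 0 → 5 → 2 → 6: 2 + 9 + 11 + 3 + 8 = 33
4 → 1 → 3 → 0 → 5 → 2 → 6: 2 + 13 + 6 + 11 + 3 + 8 = 43
4 → 5 → 2 → 6: 11 + 3 + 8 = 22
4 → 1 → 0 → 3 → 5 → 2 → 6: 2 + 9 + 6 + 12 + 3 + 8 = 40
Best route has total 22.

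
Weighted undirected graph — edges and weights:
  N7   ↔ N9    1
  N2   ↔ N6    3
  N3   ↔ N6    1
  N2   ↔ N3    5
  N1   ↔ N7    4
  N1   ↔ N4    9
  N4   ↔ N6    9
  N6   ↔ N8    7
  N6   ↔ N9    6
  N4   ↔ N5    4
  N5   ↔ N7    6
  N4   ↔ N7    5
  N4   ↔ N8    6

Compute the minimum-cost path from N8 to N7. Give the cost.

11

Checking several routes:
N8 → N6 → N9 → N7: 7 + 6 + 1 = 14
N8 → N4 → N7: 6 + 5 = 11
N8 → N6 → N4 → N7: 7 + 9 + 5 = 21
N8 → N4 → N1 → N7: 6 + 9 + 4 = 19
N8 → N4 → N5 → N7: 6 + 4 + 6 = 16
Best route has total 11.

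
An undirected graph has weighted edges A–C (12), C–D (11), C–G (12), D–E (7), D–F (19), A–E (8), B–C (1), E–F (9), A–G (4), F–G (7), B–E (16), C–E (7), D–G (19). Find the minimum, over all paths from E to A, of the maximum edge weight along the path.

Checking several routes:
E - D - C - G - A: max(7, 11, 12, 4) = 12
E - D - C - A: max(7, 11, 12) = 12
E - F - G - A: max(9, 7, 4) = 9
E - A: max(8) = 8
Best route has worst link 8.

8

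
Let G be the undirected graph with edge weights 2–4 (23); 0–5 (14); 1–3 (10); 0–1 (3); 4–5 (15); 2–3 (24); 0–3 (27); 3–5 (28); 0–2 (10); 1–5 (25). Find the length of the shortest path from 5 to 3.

27

Some routes from 5 to 3:
5→1→0→3: 25 + 3 + 27 = 55
5→0→1→3: 14 + 3 + 10 = 27
5→0→2→3: 14 + 10 + 24 = 48
5→3: 28
5→1→3: 25 + 10 = 35
5→0→3: 14 + 27 = 41
Shortest: 27.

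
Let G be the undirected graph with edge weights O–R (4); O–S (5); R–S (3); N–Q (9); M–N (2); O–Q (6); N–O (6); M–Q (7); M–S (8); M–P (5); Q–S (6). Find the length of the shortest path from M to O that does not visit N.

Comparing a few candidate routes:
M - S - R - O: 8 + 3 + 4 = 15
M - Q - S - O: 7 + 6 + 5 = 18
M - Q - O: 7 + 6 = 13
M - Q - S - R - O: 7 + 6 + 3 + 4 = 20
M - S - O: 8 + 5 = 13
Best route has total 13.

13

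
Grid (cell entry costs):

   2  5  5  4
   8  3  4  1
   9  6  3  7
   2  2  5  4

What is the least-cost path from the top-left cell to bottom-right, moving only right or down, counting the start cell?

26

Path r0c0 r0c1 r1c1 r1c2 r1c3 r2c3 r3c3: 2 + 5 + 3 + 4 + 1 + 7 + 4 = 26.
For comparison, the top-then-right route costs 28.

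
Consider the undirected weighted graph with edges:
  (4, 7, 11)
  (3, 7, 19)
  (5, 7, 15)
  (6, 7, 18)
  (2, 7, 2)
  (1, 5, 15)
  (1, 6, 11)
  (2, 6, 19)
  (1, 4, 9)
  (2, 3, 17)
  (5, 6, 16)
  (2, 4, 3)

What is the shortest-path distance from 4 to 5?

20

A few of the 4→5 routes:
4-2-7-5: 3 + 2 + 15 = 20
4-7-5: 11 + 15 = 26
4-1-5: 9 + 15 = 24
4-1-6-5: 9 + 11 + 16 = 36
Shortest: 20.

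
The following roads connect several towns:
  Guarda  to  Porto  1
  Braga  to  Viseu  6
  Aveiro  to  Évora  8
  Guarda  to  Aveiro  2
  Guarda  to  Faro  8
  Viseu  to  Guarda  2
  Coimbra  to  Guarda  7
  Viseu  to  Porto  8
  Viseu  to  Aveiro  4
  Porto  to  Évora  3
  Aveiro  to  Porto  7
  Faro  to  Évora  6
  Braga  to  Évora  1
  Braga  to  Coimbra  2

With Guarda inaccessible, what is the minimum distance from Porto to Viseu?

Comparing a few candidate routes:
Porto - Évora - Braga - Viseu: 3 + 1 + 6 = 10
Porto - Évora - Aveiro - Viseu: 3 + 8 + 4 = 15
Porto - Viseu: 8
Porto - Aveiro - Viseu: 7 + 4 = 11
Shortest: 8.

8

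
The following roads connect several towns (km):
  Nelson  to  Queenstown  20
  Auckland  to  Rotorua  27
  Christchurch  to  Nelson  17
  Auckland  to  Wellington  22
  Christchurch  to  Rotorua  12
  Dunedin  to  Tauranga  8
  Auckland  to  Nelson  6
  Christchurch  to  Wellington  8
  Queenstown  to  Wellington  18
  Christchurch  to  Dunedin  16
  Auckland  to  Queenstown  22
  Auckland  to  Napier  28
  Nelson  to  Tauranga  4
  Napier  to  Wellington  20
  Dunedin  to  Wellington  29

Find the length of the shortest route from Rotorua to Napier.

40

Checking several routes:
Rotorua → Auckland → Napier: 27 + 28 = 55
Rotorua → Christchurch → Wellington → Napier: 12 + 8 + 20 = 40
Rotorua → Christchurch → Nelson → Auckland → Napier: 12 + 17 + 6 + 28 = 63
Best route has total 40 km.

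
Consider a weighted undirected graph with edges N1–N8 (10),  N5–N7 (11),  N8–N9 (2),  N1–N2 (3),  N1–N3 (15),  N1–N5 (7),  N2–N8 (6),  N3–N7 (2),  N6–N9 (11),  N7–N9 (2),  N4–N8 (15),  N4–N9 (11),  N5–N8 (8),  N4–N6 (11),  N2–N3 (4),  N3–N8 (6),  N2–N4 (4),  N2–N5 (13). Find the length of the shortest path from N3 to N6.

15

Comparing a few candidate routes:
N3-N7-N9-N8-N2-N4-N6: 2 + 2 + 2 + 6 + 4 + 11 = 27
N3-N7-N9-N6: 2 + 2 + 11 = 15
N3-N2-N8-N9-N6: 4 + 6 + 2 + 11 = 23
N3-N7-N9-N4-N6: 2 + 2 + 11 + 11 = 26
N3-N8-N9-N6: 6 + 2 + 11 = 19
N3-N2-N4-N6: 4 + 4 + 11 = 19
Shortest: 15.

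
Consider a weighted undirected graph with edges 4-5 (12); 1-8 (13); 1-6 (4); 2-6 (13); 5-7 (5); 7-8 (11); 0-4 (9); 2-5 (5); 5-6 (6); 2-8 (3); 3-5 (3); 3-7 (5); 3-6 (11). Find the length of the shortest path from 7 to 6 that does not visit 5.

Candidate routes:
7 -> 8 -> 1 -> 6: 11 + 13 + 4 = 28
7 -> 3 -> 6: 5 + 11 = 16
7 -> 8 -> 2 -> 6: 11 + 3 + 13 = 27
Best route has total 16.

16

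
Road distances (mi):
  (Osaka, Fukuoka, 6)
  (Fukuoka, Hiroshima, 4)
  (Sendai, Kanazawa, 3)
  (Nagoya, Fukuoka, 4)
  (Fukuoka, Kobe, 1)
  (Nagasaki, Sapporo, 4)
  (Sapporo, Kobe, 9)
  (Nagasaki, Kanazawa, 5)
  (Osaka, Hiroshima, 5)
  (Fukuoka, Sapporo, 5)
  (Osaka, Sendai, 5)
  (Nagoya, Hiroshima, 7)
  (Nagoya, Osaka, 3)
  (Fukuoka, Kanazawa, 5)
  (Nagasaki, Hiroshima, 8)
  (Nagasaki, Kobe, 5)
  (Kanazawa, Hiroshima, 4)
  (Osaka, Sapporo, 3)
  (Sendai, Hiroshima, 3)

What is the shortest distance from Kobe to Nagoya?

5

A few of the Kobe→Nagoya routes:
Kobe-Fukuoka-Hiroshima-Nagoya: 1 + 4 + 7 = 12
Kobe-Fukuoka-Sapporo-Osaka-Nagoya: 1 + 5 + 3 + 3 = 12
Kobe-Fukuoka-Osaka-Nagoya: 1 + 6 + 3 = 10
Kobe-Fukuoka-Nagoya: 1 + 4 = 5
The minimum is 5 mi.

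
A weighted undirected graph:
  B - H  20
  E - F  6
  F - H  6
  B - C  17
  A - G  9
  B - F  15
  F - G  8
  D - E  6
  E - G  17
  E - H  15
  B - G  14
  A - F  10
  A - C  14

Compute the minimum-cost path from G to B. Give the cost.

A few of the G→B routes:
G-B: 14
G-F-H-B: 8 + 6 + 20 = 34
G-E-F-B: 17 + 6 + 15 = 38
G-A-F-B: 9 + 10 + 15 = 34
G-F-B: 8 + 15 = 23
The minimum is 14.

14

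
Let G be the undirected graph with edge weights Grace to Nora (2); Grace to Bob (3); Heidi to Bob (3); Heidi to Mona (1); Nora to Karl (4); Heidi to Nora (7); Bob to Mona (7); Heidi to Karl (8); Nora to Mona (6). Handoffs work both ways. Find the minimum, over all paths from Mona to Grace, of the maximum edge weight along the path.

Some routes from Mona to Grace:
Mona-Heidi-Bob-Grace: max(1, 3, 3) = 3
Mona-Nora-Grace: max(6, 2) = 6
Mona-Heidi-Nora-Grace: max(1, 7, 2) = 7
Best route has worst link 3.

3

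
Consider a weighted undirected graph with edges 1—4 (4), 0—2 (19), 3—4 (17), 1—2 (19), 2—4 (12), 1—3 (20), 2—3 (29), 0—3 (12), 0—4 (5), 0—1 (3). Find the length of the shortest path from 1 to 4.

4

Some routes from 1 to 4:
1→0→4: 3 + 5 = 8
1→4: 4
1→2→4: 19 + 12 = 31
Best route has total 4.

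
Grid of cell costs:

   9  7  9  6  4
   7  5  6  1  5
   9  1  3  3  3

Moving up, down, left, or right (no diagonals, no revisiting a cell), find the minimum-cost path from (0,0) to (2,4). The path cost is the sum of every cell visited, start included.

One optimal route is (0,0) -> (0,1) -> (1,1) -> (2,1) -> (2,2) -> (2,3) -> (2,4).
Its cost is 9 + 7 + 5 + 1 + 3 + 3 + 3 = 31.

31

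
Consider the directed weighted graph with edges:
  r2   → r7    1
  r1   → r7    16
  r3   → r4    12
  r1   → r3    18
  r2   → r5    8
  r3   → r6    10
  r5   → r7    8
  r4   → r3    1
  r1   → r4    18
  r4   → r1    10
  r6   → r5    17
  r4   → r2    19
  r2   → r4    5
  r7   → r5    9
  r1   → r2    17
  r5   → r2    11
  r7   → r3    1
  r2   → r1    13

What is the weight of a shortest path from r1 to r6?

27

A few of the r1→r6 routes:
r1 → r4 → r3 → r6: 18 + 1 + 10 = 29
r1 → r7 → r3 → r6: 16 + 1 + 10 = 27
r1 → r3 → r6: 18 + 10 = 28
r1 → r2 → r7 → r3 → r6: 17 + 1 + 1 + 10 = 29
Best route has total 27.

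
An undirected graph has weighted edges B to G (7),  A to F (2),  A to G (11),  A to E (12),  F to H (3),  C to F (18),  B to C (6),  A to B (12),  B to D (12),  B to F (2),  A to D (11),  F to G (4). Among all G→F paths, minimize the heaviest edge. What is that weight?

4

Checking several routes:
G-A-F: max(11, 2) = 11
G-B-F: max(7, 2) = 7
G-B-D-A-F: max(7, 12, 11, 2) = 12
G-B-A-F: max(7, 12, 2) = 12
G-F: max(4) = 4
Best route has worst link 4.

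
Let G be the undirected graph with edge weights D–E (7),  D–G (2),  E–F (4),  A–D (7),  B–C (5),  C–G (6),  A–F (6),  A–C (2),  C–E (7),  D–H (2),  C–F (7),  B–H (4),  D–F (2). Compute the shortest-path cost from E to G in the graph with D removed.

13

Candidate routes:
E→F→A→C→G: 4 + 6 + 2 + 6 = 18
E→C→G: 7 + 6 = 13
E→F→C→G: 4 + 7 + 6 = 17
Shortest: 13.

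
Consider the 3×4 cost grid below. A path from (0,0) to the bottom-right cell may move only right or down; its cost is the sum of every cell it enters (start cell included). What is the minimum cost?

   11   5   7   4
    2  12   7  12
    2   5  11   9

40

One optimal route is [0,0] -> [1,0] -> [2,0] -> [2,1] -> [2,2] -> [2,3].
Its cost is 11 + 2 + 2 + 5 + 11 + 9 = 40.
(Top row then right column would cost 48.)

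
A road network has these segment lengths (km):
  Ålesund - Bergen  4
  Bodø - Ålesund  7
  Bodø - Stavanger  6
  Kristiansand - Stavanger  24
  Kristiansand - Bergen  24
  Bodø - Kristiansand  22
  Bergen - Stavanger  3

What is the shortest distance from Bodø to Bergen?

9

Candidate routes:
Bodø -> Stavanger -> Kristiansand -> Bergen: 6 + 24 + 24 = 54
Bodø -> Ålesund -> Bergen: 7 + 4 = 11
Bodø -> Kristiansand -> Stavanger -> Bergen: 22 + 24 + 3 = 49
Bodø -> Kristiansand -> Bergen: 22 + 24 = 46
Bodø -> Stavanger -> Bergen: 6 + 3 = 9
Best route has total 9 km.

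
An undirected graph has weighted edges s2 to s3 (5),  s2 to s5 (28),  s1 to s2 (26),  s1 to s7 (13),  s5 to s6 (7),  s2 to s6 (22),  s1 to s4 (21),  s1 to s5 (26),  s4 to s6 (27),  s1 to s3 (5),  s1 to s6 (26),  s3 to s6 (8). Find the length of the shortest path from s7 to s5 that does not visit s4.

33

Some routes from s7 to s5 avoiding s4:
s7-s1-s6-s5: 13 + 26 + 7 = 46
s7-s1-s5: 13 + 26 = 39
s7-s1-s3-s6-s5: 13 + 5 + 8 + 7 = 33
The minimum is 33.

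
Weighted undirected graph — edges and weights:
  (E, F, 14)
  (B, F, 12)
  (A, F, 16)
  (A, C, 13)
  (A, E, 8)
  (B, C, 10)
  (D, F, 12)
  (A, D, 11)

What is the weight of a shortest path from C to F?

Paths from C to F:
C → B → F: 10 + 12 = 22
C → A → E → F: 13 + 8 + 14 = 35
C → A → F: 13 + 16 = 29
C → A → D → F: 13 + 11 + 12 = 36
The minimum is 22.

22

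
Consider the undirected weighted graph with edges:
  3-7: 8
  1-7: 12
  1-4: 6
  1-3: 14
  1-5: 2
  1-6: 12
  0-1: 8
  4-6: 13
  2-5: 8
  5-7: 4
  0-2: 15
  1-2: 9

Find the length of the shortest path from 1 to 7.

Candidate routes:
1-0-2-5-7: 8 + 15 + 8 + 4 = 35
1-7: 12
1-5-7: 2 + 4 = 6
1-3-7: 14 + 8 = 22
1-2-5-7: 9 + 8 + 4 = 21
The minimum is 6.

6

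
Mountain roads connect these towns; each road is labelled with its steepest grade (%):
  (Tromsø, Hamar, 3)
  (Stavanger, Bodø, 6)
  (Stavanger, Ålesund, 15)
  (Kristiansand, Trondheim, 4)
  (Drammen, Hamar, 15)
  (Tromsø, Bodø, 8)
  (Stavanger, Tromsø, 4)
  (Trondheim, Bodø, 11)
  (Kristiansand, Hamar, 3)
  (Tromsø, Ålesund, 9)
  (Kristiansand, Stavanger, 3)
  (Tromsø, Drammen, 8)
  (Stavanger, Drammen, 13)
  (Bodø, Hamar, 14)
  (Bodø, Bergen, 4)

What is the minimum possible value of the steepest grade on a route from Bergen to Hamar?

Some routes from Bergen to Hamar:
Bergen - Bodø - Tromsø - Hamar: max(4, 8, 3) = 8
Bergen - Bodø - Stavanger - Tromsø - Hamar: max(4, 6, 4, 3) = 6
Bergen - Bodø - Stavanger - Kristiansand - Hamar: max(4, 6, 3, 3) = 6
Bergen - Bodø - Tromsø - Stavanger - Kristiansand - Hamar: max(4, 8, 4, 3, 3) = 8
Smallest bottleneck: 6%.

6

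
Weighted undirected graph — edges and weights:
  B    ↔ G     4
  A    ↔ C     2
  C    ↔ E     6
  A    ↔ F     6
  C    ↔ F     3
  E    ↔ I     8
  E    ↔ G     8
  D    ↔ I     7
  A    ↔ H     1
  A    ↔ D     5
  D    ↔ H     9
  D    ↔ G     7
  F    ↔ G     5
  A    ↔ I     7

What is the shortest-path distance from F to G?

5

A few of the F→G routes:
F-C-A-D-G: 3 + 2 + 5 + 7 = 17
F-G: 5
F-A-D-G: 6 + 5 + 7 = 18
F-C-E-G: 3 + 6 + 8 = 17
The minimum is 5.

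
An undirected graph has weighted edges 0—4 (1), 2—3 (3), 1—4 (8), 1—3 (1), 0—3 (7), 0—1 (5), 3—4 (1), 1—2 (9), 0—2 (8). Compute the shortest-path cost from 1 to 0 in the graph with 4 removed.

Candidate routes:
1 - 2 - 0: 9 + 8 = 17
1 - 2 - 3 - 0: 9 + 3 + 7 = 19
1 - 3 - 0: 1 + 7 = 8
1 - 3 - 2 - 0: 1 + 3 + 8 = 12
1 - 0: 5
Best route has total 5.

5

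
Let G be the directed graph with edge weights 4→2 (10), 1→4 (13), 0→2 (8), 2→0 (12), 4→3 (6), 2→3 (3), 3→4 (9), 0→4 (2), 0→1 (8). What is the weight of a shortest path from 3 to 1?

Routes from 3 to 1:
3 - 4 - 2 - 0 - 1: 9 + 10 + 12 + 8 = 39
Best route has total 39.

39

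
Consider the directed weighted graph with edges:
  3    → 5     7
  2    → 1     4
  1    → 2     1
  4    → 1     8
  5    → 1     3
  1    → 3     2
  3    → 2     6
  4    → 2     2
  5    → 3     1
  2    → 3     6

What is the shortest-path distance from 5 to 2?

4

Routes from 5 to 2:
5 - 1 - 2: 3 + 1 = 4
5 - 3 - 2: 1 + 6 = 7
5 - 1 - 3 - 2: 3 + 2 + 6 = 11
The minimum is 4.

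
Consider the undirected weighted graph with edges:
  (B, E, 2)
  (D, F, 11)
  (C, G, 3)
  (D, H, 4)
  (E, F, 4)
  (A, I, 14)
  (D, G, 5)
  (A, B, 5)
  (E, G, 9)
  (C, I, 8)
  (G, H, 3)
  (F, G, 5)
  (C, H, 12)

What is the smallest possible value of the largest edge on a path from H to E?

5

Some routes from H to E:
H → G → F → E: max(3, 5, 4) = 5
H → D → G → E: max(4, 5, 9) = 9
H → G → E: max(3, 9) = 9
H → D → G → F → E: max(4, 5, 5, 4) = 5
The minimum achievable maximum is 5.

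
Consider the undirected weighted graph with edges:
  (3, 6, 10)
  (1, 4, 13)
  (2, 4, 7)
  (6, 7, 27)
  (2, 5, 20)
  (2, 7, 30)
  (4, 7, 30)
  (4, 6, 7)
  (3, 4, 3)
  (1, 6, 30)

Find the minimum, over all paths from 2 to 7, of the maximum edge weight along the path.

27

Some routes from 2 to 7:
2 -> 4 -> 7: max(7, 30) = 30
2 -> 4 -> 3 -> 6 -> 7: max(7, 3, 10, 27) = 27
2 -> 4 -> 6 -> 7: max(7, 7, 27) = 27
2 -> 4 -> 1 -> 6 -> 7: max(7, 13, 30, 27) = 30
Best route has worst link 27.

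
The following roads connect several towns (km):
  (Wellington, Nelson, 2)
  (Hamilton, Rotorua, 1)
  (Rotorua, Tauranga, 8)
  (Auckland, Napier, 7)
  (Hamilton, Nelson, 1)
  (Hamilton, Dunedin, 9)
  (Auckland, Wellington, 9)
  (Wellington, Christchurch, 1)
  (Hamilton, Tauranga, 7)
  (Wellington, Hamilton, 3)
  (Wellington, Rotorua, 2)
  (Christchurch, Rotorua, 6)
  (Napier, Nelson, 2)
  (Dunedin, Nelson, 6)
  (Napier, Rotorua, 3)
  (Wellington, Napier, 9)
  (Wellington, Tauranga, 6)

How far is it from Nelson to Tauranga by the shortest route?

Some routes from Nelson to Tauranga:
Nelson -> Wellington -> Tauranga: 2 + 6 = 8
Nelson -> Hamilton -> Rotorua -> Tauranga: 1 + 1 + 8 = 10
Nelson -> Hamilton -> Rotorua -> Wellington -> Tauranga: 1 + 1 + 2 + 6 = 10
Nelson -> Hamilton -> Tauranga: 1 + 7 = 8
Shortest: 8 km.

8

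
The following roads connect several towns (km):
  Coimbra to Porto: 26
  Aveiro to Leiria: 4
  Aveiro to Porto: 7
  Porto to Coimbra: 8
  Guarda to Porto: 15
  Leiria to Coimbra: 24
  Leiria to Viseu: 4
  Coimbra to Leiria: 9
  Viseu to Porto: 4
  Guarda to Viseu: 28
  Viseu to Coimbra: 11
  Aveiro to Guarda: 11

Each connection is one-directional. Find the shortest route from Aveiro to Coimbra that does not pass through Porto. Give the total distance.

19

Paths from Aveiro to Coimbra avoiding Porto:
Aveiro - Leiria - Viseu - Coimbra: 4 + 4 + 11 = 19
Aveiro - Guarda - Viseu - Coimbra: 11 + 28 + 11 = 50
Aveiro - Leiria - Coimbra: 4 + 24 = 28
Shortest: 19 km.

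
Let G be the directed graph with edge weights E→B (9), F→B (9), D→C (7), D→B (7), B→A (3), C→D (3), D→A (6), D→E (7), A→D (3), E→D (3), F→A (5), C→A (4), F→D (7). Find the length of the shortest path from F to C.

14

Paths from F to C:
F-D-C: 7 + 7 = 14
F-B-A-D-C: 9 + 3 + 3 + 7 = 22
F-A-D-C: 5 + 3 + 7 = 15
Best route has total 14.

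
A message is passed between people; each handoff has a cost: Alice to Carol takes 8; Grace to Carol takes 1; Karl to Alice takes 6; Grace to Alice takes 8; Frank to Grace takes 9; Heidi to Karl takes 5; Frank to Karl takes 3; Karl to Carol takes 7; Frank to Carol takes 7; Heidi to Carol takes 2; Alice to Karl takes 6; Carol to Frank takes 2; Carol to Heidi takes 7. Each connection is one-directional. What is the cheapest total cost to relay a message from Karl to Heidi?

14

Paths from Karl to Heidi:
Karl -> Alice -> Carol -> Heidi: 6 + 8 + 7 = 21
Karl -> Carol -> Heidi: 7 + 7 = 14
Best route has total 14.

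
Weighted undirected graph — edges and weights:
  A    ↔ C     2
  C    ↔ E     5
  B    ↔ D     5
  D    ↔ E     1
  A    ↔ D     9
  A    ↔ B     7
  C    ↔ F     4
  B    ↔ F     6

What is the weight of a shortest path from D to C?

6

A few of the D→C routes:
D → A → C: 9 + 2 = 11
D → B → A → C: 5 + 7 + 2 = 14
D → E → C: 1 + 5 = 6
Shortest: 6.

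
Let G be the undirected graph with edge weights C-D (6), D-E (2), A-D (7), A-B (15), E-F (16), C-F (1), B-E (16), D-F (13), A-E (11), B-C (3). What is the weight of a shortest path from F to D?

7

Comparing a few candidate routes:
F → D: 13
F → C → B → A → D: 1 + 3 + 15 + 7 = 26
F → C → B → E → D: 1 + 3 + 16 + 2 = 22
F → E → D: 16 + 2 = 18
F → C → D: 1 + 6 = 7
Best route has total 7.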